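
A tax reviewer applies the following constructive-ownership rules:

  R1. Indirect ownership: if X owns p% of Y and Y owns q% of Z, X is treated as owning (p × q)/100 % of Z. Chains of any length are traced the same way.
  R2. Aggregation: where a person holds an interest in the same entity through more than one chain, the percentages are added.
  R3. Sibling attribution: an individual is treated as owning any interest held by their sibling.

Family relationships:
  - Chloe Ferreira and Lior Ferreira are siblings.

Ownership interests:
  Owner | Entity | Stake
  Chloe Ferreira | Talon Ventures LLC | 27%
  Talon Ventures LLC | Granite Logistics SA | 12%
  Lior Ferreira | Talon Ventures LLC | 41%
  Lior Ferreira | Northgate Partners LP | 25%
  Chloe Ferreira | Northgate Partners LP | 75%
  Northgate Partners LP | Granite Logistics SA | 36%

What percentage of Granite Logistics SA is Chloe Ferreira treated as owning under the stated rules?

By sibling attribution (R3), Chloe Ferreira is treated as also owning Lior Ferreira's interest in Talon Ventures LLC, giving 27% + 41% = 68%.
By sibling attribution (R3), Chloe Ferreira is treated as also owning Lior Ferreira's interest in Northgate Partners LP, giving 75% + 25% = 100%.
Chain via Talon Ventures LLC (R1): 68% × 12% = 8.16% of Granite Logistics SA.
Chain via Northgate Partners LP (R1): 100% × 36% = 36% of Granite Logistics SA.
Aggregating (R2): 8.16% + 36% = 44.16%.

44.16%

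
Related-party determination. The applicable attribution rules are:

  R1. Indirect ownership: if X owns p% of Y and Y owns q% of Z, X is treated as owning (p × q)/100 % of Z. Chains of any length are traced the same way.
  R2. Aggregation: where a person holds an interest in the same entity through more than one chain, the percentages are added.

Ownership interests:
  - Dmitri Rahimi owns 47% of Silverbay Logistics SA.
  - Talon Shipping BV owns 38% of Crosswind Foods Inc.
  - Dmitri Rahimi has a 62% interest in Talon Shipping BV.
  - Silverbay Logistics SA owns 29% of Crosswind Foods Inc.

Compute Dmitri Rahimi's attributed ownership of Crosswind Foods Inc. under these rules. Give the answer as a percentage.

37.19%

Chain via Talon Shipping BV (R1): 62% × 38% = 23.56% of Crosswind Foods Inc.
Chain via Silverbay Logistics SA (R1): 47% × 29% = 13.63% of Crosswind Foods Inc.
Aggregating (R2): 23.56% + 13.63% = 37.19%.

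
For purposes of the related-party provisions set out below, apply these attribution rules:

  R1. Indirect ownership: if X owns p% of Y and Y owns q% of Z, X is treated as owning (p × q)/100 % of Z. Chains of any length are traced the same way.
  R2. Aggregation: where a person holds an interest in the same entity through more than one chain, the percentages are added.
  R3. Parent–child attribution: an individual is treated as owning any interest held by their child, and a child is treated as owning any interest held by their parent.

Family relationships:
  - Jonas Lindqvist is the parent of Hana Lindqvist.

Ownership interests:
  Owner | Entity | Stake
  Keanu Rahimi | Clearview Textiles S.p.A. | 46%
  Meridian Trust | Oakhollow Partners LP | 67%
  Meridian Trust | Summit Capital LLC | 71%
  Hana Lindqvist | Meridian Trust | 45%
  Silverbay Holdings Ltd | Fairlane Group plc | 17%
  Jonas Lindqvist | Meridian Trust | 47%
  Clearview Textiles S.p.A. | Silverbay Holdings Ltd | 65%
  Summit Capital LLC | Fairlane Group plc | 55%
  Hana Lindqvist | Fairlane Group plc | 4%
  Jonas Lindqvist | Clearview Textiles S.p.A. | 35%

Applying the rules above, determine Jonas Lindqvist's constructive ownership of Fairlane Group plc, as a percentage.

By parent–child attribution (R3), Jonas Lindqvist is treated as also owning Hana Lindqvist's interest in Meridian Trust, giving 47% + 45% = 92%.
By parent–child attribution (R3), Jonas Lindqvist is treated as owning Hana Lindqvist's 4% interest in Fairlane Group plc.
Chain via Clearview Textiles S.p.A. → Silverbay Holdings Ltd (R1): 35% × 65% × 17% = 3.8675% of Fairlane Group plc.
Chain via Meridian Trust → Summit Capital LLC (R1): 92% × 71% × 55% = 35.926% of Fairlane Group plc.
Direct interest in Fairlane Group plc: 4%.
Aggregating (R2): 3.8675% + 35.926% + 4% = 43.7935%.

43.7935%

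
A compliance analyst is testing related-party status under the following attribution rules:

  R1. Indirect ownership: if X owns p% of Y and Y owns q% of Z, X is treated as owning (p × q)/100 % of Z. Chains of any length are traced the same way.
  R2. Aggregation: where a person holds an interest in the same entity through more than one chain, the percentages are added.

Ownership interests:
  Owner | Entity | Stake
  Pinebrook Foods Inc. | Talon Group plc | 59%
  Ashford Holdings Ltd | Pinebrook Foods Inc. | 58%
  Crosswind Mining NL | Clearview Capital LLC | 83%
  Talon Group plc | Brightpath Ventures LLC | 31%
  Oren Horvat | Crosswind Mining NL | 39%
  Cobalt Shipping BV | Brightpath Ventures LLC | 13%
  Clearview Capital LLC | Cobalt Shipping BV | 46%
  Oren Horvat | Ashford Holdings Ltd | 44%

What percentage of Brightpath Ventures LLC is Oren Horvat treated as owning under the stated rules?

6.603334%

Chain via Crosswind Mining NL → Clearview Capital LLC → Cobalt Shipping BV (R1): 39% × 83% × 46% × 13% = 1.935726% of Brightpath Ventures LLC.
Chain via Ashford Holdings Ltd → Pinebrook Foods Inc. → Talon Group plc (R1): 44% × 58% × 59% × 31% = 4.667608% of Brightpath Ventures LLC.
Aggregating (R2): 1.935726% + 4.667608% = 6.603334%.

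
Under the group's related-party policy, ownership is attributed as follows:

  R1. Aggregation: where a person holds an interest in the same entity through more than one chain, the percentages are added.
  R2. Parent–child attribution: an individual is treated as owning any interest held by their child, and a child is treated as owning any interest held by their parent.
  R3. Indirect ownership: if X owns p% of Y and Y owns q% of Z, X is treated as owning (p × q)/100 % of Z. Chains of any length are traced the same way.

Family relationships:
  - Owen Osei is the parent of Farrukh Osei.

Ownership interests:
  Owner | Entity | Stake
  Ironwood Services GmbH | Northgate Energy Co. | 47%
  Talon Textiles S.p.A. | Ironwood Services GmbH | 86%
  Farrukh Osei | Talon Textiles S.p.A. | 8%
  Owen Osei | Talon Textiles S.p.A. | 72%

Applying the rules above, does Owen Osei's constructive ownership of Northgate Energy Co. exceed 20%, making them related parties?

Yes

By parent–child attribution (R2), Owen Osei is treated as also owning Farrukh Osei's interest in Talon Textiles S.p.A, giving 72% + 8% = 80%.
Chain via Talon Textiles S.p.A. → Ironwood Services GmbH (R3): 80% × 86% × 47% = 32.336% of Northgate Energy Co.
32.336% exceeds the 20% threshold, so Owen is a related party to Northgate Energy Co.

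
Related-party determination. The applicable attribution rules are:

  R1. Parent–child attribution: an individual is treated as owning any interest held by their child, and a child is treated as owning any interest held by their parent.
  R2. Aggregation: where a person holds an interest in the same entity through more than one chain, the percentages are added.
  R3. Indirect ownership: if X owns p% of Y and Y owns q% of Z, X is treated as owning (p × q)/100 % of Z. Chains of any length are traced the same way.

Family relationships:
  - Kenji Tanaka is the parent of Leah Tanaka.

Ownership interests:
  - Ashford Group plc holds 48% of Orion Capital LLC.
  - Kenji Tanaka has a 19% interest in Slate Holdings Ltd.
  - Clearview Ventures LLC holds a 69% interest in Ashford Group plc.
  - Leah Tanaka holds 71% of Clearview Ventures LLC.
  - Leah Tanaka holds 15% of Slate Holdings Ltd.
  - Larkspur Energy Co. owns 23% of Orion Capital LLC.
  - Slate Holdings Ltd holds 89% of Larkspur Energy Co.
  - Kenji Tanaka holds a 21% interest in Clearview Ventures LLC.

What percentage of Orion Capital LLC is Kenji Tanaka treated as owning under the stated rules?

37.4302%

By parent–child attribution (R1), Kenji Tanaka is treated as also owning Leah Tanaka's interest in Slate Holdings Ltd, giving 19% + 15% = 34%.
By parent–child attribution (R1), Kenji Tanaka is treated as also owning Leah Tanaka's interest in Clearview Ventures LLC, giving 21% + 71% = 92%.
Chain via Slate Holdings Ltd → Larkspur Energy Co. (R3): 34% × 89% × 23% = 6.9598% of Orion Capital LLC.
Chain via Clearview Ventures LLC → Ashford Group plc (R3): 92% × 69% × 48% = 30.4704% of Orion Capital LLC.
Aggregating (R2): 6.9598% + 30.4704% = 37.4302%.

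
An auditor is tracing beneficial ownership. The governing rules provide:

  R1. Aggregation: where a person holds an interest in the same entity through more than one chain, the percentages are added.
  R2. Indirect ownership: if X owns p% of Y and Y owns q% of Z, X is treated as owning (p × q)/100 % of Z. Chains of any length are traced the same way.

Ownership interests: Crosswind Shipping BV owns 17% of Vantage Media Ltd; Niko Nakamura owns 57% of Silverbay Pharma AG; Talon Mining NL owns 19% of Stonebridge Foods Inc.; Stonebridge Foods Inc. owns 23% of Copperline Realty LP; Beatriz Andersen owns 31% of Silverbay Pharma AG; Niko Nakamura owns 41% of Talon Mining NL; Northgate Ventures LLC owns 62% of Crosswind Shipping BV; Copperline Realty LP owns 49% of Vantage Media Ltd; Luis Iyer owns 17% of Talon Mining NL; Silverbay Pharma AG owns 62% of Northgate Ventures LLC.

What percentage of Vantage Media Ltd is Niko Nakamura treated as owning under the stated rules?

Chain via Talon Mining NL → Stonebridge Foods Inc. → Copperline Realty LP (R2): 41% × 19% × 23% × 49% = 0.877933% of Vantage Media Ltd.
Chain via Silverbay Pharma AG → Northgate Ventures LLC → Crosswind Shipping BV (R2): 57% × 62% × 62% × 17% = 3.724836% of Vantage Media Ltd.
Aggregating (R1): 0.877933% + 3.724836% = 4.602769%.

4.602769%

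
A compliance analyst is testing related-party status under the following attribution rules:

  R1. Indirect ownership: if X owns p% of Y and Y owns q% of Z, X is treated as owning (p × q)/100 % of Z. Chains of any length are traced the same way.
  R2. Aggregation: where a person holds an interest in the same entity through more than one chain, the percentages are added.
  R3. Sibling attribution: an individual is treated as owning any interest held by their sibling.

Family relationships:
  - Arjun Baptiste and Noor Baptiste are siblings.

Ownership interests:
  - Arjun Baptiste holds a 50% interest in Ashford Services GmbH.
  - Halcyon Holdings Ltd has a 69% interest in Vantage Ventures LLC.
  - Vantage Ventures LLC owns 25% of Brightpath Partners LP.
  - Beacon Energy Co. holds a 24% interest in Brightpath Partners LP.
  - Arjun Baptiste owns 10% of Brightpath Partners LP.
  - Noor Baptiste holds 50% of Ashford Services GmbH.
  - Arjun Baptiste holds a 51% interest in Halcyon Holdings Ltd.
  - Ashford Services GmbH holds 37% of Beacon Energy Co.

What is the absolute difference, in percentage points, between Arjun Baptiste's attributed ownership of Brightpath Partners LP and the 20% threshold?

7.6775

By sibling attribution (R3), Arjun Baptiste is treated as also owning Noor Baptiste's interest in Ashford Services GmbH, giving 50% + 50% = 100%.
Chain via Ashford Services GmbH → Beacon Energy Co. (R1): 100% × 37% × 24% = 8.88% of Brightpath Partners LP.
Chain via Halcyon Holdings Ltd → Vantage Ventures LLC (R1): 51% × 69% × 25% = 8.7975% of Brightpath Partners LP.
Direct interest in Brightpath Partners LP: 10%.
Aggregating (R2): 8.88% + 8.7975% + 10% = 27.6775%.
27.6775% exceeds the 20% threshold by 7.6775 percentage points.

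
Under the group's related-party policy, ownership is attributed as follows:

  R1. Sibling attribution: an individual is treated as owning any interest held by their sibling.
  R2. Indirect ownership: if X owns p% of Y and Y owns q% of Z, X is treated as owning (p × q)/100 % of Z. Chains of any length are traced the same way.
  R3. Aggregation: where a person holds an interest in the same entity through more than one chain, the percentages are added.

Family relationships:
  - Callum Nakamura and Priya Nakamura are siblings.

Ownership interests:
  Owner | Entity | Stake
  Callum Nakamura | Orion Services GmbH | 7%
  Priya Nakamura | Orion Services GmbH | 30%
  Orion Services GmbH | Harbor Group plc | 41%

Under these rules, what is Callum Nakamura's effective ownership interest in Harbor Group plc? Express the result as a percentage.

15.17%

By sibling attribution (R1), Callum Nakamura is treated as also owning Priya Nakamura's interest in Orion Services GmbH, giving 7% + 30% = 37%.
Chain via Orion Services GmbH (R2): 37% × 41% = 15.17% of Harbor Group plc.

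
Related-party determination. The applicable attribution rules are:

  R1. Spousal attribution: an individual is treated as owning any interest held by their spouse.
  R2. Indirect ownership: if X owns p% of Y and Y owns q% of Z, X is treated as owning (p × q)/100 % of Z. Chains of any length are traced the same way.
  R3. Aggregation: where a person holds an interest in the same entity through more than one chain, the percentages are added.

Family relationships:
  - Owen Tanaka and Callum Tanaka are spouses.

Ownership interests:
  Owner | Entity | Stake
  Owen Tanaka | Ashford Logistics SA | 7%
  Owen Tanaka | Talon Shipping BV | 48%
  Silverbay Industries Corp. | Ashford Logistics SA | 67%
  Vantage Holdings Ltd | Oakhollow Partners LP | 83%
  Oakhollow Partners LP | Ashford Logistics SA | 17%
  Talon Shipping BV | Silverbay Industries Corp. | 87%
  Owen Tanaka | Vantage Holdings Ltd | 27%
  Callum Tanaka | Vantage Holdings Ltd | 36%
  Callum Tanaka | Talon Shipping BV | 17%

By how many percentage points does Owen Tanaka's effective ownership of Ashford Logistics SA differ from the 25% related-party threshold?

28.7778

By spousal attribution (R1), Owen Tanaka is treated as also owning Callum Tanaka's interest in Vantage Holdings Ltd, giving 27% + 36% = 63%.
By spousal attribution (R1), Owen Tanaka is treated as also owning Callum Tanaka's interest in Talon Shipping BV, giving 48% + 17% = 65%.
Chain via Vantage Holdings Ltd → Oakhollow Partners LP (R2): 63% × 83% × 17% = 8.8893% of Ashford Logistics SA.
Chain via Talon Shipping BV → Silverbay Industries Corp. (R2): 65% × 87% × 67% = 37.8885% of Ashford Logistics SA.
Direct interest in Ashford Logistics SA: 7%.
Aggregating (R3): 8.8893% + 37.8885% + 7% = 53.7778%.
53.7778% exceeds the 25% threshold by 28.7778 percentage points.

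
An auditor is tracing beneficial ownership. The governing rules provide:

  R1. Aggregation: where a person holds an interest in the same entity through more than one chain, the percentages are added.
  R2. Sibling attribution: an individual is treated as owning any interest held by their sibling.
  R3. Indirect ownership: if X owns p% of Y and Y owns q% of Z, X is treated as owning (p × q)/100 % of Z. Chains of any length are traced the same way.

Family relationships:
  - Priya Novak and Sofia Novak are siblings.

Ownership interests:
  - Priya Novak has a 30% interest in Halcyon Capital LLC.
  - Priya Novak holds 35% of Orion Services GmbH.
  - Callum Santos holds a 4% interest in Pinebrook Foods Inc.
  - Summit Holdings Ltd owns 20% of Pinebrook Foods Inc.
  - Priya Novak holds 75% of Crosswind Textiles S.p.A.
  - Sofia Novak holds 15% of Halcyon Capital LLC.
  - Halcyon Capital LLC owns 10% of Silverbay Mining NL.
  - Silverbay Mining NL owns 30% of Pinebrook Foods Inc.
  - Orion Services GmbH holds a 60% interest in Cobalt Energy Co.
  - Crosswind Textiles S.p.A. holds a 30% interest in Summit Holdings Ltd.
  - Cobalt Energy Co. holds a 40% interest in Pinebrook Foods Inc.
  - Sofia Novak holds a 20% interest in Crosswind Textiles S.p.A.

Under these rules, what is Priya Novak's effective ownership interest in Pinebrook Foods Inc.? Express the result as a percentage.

By sibling attribution (R2), Priya Novak is treated as also owning Sofia Novak's interest in Crosswind Textiles S.p.A, giving 75% + 20% = 95%.
By sibling attribution (R2), Priya Novak is treated as also owning Sofia Novak's interest in Halcyon Capital LLC, giving 30% + 15% = 45%.
Chain via Crosswind Textiles S.p.A. → Summit Holdings Ltd (R3): 95% × 30% × 20% = 5.7% of Pinebrook Foods Inc.
Chain via Orion Services GmbH → Cobalt Energy Co. (R3): 35% × 60% × 40% = 8.4% of Pinebrook Foods Inc.
Chain via Halcyon Capital LLC → Silverbay Mining NL (R3): 45% × 10% × 30% = 1.35% of Pinebrook Foods Inc.
Aggregating (R1): 5.7% + 8.4% + 1.35% = 15.45%.

15.45%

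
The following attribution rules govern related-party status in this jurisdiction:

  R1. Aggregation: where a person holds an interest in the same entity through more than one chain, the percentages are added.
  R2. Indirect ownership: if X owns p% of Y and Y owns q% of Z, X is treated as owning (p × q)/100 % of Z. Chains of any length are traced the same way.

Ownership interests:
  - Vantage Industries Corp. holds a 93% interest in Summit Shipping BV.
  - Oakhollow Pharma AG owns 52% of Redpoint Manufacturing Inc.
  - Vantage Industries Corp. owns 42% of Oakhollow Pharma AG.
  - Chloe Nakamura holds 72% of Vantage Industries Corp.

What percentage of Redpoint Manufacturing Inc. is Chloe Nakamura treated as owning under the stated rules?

15.7248%

Chain via Vantage Industries Corp. → Oakhollow Pharma AG (R2): 72% × 42% × 52% = 15.7248% of Redpoint Manufacturing Inc.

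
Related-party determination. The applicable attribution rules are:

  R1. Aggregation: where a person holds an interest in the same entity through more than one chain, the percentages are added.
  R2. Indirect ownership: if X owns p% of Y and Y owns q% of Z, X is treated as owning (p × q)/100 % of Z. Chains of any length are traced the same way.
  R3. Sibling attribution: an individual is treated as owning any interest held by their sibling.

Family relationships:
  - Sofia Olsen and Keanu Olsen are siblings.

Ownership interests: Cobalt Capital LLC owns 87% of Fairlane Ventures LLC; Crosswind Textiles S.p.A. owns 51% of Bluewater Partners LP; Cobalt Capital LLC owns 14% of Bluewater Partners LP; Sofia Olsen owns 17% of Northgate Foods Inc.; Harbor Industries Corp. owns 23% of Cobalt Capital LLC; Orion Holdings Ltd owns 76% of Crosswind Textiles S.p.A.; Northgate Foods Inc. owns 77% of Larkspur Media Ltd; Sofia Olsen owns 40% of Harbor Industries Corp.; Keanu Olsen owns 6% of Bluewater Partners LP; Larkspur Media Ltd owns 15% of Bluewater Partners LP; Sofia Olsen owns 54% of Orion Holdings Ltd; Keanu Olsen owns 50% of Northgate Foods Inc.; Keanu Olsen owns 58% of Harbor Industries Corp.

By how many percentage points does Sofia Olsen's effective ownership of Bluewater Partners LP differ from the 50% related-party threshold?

12.1755

By sibling attribution (R3), Sofia Olsen is treated as also owning Keanu Olsen's interest in Northgate Foods Inc, giving 17% + 50% = 67%.
By sibling attribution (R3), Sofia Olsen is treated as also owning Keanu Olsen's interest in Harbor Industries Corp, giving 40% + 58% = 98%.
By sibling attribution (R3), Sofia Olsen is treated as owning Keanu Olsen's 6% interest in Bluewater Partners LP.
Chain via Northgate Foods Inc. → Larkspur Media Ltd (R2): 67% × 77% × 15% = 7.7385% of Bluewater Partners LP.
Chain via Orion Holdings Ltd → Crosswind Textiles S.p.A. (R2): 54% × 76% × 51% = 20.9304% of Bluewater Partners LP.
Chain via Harbor Industries Corp. → Cobalt Capital LLC (R2): 98% × 23% × 14% = 3.1556% of Bluewater Partners LP.
Direct interest in Bluewater Partners LP: 6%.
Aggregating (R1): 7.7385% + 20.9304% + 3.1556% + 6% = 37.8245%.
37.8245% falls short of the 50% threshold by 12.1755 percentage points.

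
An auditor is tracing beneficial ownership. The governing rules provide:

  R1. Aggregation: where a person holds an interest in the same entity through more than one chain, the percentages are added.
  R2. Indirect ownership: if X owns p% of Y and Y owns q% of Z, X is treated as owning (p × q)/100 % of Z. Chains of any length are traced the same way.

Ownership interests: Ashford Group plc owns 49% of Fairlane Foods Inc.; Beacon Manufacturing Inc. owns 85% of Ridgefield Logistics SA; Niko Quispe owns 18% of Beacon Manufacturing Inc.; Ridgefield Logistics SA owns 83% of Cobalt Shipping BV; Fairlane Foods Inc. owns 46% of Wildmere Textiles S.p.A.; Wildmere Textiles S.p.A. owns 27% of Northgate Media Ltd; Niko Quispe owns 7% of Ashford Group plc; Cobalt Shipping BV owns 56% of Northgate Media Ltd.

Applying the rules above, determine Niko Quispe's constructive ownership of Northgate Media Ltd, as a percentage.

Chain via Ashford Group plc → Fairlane Foods Inc. → Wildmere Textiles S.p.A. (R2): 7% × 49% × 46% × 27% = 0.426006% of Northgate Media Ltd.
Chain via Beacon Manufacturing Inc. → Ridgefield Logistics SA → Cobalt Shipping BV (R2): 18% × 85% × 83% × 56% = 7.11144% of Northgate Media Ltd.
Aggregating (R1): 0.426006% + 7.11144% = 7.537446%.

7.537446%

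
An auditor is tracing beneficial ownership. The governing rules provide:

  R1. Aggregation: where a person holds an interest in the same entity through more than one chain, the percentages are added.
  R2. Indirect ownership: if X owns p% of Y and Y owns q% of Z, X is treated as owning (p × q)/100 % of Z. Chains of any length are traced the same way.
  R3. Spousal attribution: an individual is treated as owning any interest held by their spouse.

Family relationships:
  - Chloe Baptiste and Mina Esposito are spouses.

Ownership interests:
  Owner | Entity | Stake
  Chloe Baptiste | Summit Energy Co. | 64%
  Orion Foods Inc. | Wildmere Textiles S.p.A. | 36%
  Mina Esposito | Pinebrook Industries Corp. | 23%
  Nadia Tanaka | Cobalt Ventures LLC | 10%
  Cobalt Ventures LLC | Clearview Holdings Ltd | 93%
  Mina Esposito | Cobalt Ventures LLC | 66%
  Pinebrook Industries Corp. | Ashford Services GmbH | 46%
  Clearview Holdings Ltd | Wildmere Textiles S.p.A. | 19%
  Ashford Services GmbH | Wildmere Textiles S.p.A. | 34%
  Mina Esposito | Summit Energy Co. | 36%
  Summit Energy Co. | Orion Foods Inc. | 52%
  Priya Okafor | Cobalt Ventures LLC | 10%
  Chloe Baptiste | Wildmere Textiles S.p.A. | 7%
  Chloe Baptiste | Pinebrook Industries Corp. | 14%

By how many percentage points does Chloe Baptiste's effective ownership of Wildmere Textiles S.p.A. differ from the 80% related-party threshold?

36.831

By spousal attribution (R3), Chloe Baptiste is treated as also owning Mina Esposito's interest in Summit Energy Co, giving 64% + 36% = 100%.
By spousal attribution (R3), Chloe Baptiste is treated as also owning Mina Esposito's interest in Pinebrook Industries Corp, giving 14% + 23% = 37%.
By spousal attribution (R3), Chloe Baptiste is treated as owning Mina Esposito's 66% interest in Cobalt Ventures LLC.
Chain via Summit Energy Co. → Orion Foods Inc. (R2): 100% × 52% × 36% = 18.72% of Wildmere Textiles S.p.A.
Chain via Pinebrook Industries Corp. → Ashford Services GmbH (R2): 37% × 46% × 34% = 5.7868% of Wildmere Textiles S.p.A.
Direct interest in Wildmere Textiles S.p.A: 7%.
Chain via Cobalt Ventures LLC → Clearview Holdings Ltd (R2): 66% × 93% × 19% = 11.6622% of Wildmere Textiles S.p.A.
Aggregating (R1): 18.72% + 5.7868% + 7% + 11.6622% = 43.169%.
43.169% falls short of the 80% threshold by 36.831 percentage points.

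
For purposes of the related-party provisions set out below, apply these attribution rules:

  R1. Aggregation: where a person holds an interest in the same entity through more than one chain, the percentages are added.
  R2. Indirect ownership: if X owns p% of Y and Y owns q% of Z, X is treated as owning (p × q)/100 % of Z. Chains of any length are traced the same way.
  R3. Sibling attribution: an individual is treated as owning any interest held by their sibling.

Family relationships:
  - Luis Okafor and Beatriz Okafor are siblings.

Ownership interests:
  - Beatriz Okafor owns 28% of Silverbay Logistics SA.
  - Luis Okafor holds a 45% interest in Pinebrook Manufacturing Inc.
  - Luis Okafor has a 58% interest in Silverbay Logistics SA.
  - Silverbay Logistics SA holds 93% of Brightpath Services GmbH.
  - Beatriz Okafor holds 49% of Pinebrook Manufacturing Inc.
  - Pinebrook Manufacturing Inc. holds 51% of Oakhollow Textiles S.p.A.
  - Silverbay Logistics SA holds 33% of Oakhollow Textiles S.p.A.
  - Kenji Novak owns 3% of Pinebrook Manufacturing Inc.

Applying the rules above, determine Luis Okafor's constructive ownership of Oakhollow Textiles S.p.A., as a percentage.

76.32%

By sibling attribution (R3), Luis Okafor is treated as also owning Beatriz Okafor's interest in Pinebrook Manufacturing Inc, giving 45% + 49% = 94%.
By sibling attribution (R3), Luis Okafor is treated as also owning Beatriz Okafor's interest in Silverbay Logistics SA, giving 58% + 28% = 86%.
Chain via Pinebrook Manufacturing Inc. (R2): 94% × 51% = 47.94% of Oakhollow Textiles S.p.A.
Chain via Silverbay Logistics SA (R2): 86% × 33% = 28.38% of Oakhollow Textiles S.p.A.
Aggregating (R1): 47.94% + 28.38% = 76.32%.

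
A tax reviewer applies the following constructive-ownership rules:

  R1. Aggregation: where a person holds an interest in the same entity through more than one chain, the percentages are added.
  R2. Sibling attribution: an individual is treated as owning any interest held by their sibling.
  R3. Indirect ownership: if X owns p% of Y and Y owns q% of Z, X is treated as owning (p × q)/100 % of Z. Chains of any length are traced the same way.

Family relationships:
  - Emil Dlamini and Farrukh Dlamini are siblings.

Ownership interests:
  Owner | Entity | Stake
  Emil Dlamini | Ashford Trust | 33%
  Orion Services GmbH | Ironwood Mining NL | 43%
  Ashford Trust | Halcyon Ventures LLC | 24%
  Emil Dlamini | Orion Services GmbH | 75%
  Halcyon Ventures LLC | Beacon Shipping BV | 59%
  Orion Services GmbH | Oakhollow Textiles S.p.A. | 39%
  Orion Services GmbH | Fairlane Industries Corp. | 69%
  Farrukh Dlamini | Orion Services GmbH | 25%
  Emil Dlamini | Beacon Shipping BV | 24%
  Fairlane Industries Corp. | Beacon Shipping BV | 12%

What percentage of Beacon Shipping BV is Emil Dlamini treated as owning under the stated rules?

By sibling attribution (R2), Emil Dlamini is treated as also owning Farrukh Dlamini's interest in Orion Services GmbH, giving 75% + 25% = 100%.
Chain via Orion Services GmbH → Fairlane Industries Corp. (R3): 100% × 69% × 12% = 8.28% of Beacon Shipping BV.
Chain via Ashford Trust → Halcyon Ventures LLC (R3): 33% × 24% × 59% = 4.6728% of Beacon Shipping BV.
Direct interest in Beacon Shipping BV: 24%.
Aggregating (R1): 8.28% + 4.6728% + 24% = 36.9528%.

36.9528%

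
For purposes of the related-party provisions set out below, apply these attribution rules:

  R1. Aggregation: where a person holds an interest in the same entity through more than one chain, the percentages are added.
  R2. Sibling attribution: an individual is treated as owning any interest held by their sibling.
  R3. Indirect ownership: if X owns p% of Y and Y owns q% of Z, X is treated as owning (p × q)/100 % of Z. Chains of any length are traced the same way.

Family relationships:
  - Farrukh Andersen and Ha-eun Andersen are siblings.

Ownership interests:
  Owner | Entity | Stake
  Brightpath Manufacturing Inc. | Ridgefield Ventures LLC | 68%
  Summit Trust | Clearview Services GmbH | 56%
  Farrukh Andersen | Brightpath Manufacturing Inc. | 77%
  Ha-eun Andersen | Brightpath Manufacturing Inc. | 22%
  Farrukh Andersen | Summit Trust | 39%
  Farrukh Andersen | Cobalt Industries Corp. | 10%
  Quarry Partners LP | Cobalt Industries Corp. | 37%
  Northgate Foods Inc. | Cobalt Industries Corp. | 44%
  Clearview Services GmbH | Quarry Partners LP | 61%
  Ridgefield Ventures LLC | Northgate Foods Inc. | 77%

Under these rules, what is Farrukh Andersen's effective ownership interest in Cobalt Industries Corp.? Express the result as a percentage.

By sibling attribution (R2), Farrukh Andersen is treated as also owning Ha-eun Andersen's interest in Brightpath Manufacturing Inc, giving 77% + 22% = 99%.
Chain via Summit Trust → Clearview Services GmbH → Quarry Partners LP (R3): 39% × 56% × 61% × 37% = 4.929288% of Cobalt Industries Corp.
Chain via Brightpath Manufacturing Inc. → Ridgefield Ventures LLC → Northgate Foods Inc. (R3): 99% × 68% × 77% × 44% = 22.808016% of Cobalt Industries Corp.
Direct interest in Cobalt Industries Corp: 10%.
Aggregating (R1): 4.929288% + 22.808016% + 10% = 37.737304%.

37.737304%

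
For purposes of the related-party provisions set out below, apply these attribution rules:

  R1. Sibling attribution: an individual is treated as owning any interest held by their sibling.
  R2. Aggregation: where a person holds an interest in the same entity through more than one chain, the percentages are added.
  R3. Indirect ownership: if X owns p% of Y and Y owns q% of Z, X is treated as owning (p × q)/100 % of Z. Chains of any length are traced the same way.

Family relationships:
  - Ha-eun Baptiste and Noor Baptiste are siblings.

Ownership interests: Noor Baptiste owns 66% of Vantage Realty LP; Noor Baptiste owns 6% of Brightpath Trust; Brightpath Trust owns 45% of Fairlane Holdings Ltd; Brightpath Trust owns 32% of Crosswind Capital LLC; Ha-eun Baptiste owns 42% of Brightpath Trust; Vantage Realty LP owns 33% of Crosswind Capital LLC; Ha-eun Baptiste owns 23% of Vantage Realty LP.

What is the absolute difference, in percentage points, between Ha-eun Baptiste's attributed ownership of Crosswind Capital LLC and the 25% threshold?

19.73

By sibling attribution (R1), Ha-eun Baptiste is treated as also owning Noor Baptiste's interest in Brightpath Trust, giving 42% + 6% = 48%.
By sibling attribution (R1), Ha-eun Baptiste is treated as also owning Noor Baptiste's interest in Vantage Realty LP, giving 23% + 66% = 89%.
Chain via Brightpath Trust (R3): 48% × 32% = 15.36% of Crosswind Capital LLC.
Chain via Vantage Realty LP (R3): 89% × 33% = 29.37% of Crosswind Capital LLC.
Aggregating (R2): 15.36% + 29.37% = 44.73%.
44.73% exceeds the 25% threshold by 19.73 percentage points.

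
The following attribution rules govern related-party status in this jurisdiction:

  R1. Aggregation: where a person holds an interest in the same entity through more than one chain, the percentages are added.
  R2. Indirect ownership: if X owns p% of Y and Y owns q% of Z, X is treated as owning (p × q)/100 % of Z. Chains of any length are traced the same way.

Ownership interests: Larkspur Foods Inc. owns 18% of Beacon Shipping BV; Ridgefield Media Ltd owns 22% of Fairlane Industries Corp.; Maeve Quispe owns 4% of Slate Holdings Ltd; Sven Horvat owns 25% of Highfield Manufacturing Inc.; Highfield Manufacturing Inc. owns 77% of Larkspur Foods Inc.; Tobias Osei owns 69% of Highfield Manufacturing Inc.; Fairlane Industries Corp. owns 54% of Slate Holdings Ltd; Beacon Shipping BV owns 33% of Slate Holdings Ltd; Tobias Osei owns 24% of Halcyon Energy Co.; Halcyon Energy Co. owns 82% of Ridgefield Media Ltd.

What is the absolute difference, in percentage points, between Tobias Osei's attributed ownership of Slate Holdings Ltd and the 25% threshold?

Chain via Highfield Manufacturing Inc. → Larkspur Foods Inc. → Beacon Shipping BV (R2): 69% × 77% × 18% × 33% = 3.155922% of Slate Holdings Ltd.
Chain via Halcyon Energy Co. → Ridgefield Media Ltd → Fairlane Industries Corp. (R2): 24% × 82% × 22% × 54% = 2.337984% of Slate Holdings Ltd.
Aggregating (R1): 3.155922% + 2.337984% = 5.493906%.
5.493906% falls short of the 25% threshold by 19.506094 percentage points.

19.506094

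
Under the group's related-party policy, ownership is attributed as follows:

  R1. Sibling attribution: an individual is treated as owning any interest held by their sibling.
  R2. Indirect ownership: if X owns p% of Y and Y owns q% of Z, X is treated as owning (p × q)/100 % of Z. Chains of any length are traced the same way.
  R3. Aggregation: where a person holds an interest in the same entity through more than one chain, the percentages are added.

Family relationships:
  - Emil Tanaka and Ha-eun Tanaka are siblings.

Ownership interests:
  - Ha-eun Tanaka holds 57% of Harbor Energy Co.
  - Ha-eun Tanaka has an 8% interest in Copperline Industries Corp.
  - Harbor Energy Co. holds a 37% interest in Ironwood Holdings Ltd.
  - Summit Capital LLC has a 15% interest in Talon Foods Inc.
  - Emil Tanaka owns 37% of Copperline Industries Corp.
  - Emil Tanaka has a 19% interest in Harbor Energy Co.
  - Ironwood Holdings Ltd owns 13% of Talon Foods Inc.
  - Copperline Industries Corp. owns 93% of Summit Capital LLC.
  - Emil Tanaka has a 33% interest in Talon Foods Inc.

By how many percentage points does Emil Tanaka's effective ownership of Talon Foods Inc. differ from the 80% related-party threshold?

37.0669

By sibling attribution (R1), Emil Tanaka is treated as also owning Ha-eun Tanaka's interest in Harbor Energy Co, giving 19% + 57% = 76%.
By sibling attribution (R1), Emil Tanaka is treated as also owning Ha-eun Tanaka's interest in Copperline Industries Corp, giving 37% + 8% = 45%.
Chain via Harbor Energy Co. → Ironwood Holdings Ltd (R2): 76% × 37% × 13% = 3.6556% of Talon Foods Inc.
Chain via Copperline Industries Corp. → Summit Capital LLC (R2): 45% × 93% × 15% = 6.2775% of Talon Foods Inc.
Direct interest in Talon Foods Inc: 33%.
Aggregating (R3): 3.6556% + 6.2775% + 33% = 42.9331%.
42.9331% falls short of the 80% threshold by 37.0669 percentage points.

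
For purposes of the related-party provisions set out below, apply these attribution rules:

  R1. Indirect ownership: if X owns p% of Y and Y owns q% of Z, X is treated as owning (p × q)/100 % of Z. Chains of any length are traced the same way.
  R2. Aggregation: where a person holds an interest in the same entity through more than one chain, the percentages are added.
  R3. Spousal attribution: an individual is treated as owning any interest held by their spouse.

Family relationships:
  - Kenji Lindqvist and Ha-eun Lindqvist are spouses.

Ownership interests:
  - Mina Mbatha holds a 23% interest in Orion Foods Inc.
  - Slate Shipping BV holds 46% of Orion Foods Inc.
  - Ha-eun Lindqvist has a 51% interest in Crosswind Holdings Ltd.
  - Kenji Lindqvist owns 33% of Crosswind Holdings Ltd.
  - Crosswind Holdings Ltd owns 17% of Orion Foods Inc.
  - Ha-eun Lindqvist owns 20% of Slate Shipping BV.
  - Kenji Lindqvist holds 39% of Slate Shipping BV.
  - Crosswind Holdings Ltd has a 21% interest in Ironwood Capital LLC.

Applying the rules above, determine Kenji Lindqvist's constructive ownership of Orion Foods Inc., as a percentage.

41.42%

By spousal attribution (R3), Kenji Lindqvist is treated as also owning Ha-eun Lindqvist's interest in Crosswind Holdings Ltd, giving 33% + 51% = 84%.
By spousal attribution (R3), Kenji Lindqvist is treated as also owning Ha-eun Lindqvist's interest in Slate Shipping BV, giving 39% + 20% = 59%.
Chain via Crosswind Holdings Ltd (R1): 84% × 17% = 14.28% of Orion Foods Inc.
Chain via Slate Shipping BV (R1): 59% × 46% = 27.14% of Orion Foods Inc.
Aggregating (R2): 14.28% + 27.14% = 41.42%.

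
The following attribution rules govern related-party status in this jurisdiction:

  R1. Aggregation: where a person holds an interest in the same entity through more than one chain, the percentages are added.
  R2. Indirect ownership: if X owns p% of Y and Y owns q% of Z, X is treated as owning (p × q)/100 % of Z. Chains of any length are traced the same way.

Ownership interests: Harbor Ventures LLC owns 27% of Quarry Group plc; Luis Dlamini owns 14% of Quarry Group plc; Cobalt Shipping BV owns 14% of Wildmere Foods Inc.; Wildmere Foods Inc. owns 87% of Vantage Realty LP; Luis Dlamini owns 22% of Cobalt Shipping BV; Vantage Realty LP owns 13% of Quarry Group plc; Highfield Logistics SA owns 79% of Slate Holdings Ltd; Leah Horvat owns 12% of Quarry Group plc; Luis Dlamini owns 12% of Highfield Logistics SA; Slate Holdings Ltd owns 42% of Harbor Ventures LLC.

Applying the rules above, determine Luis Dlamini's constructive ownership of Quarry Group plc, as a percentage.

Chain via Highfield Logistics SA → Slate Holdings Ltd → Harbor Ventures LLC (R2): 12% × 79% × 42% × 27% = 1.075032% of Quarry Group plc.
Chain via Cobalt Shipping BV → Wildmere Foods Inc. → Vantage Realty LP (R2): 22% × 14% × 87% × 13% = 0.348348% of Quarry Group plc.
Direct interest in Quarry Group plc: 14%.
Aggregating (R1): 1.075032% + 0.348348% + 14% = 15.42338%.

15.42338%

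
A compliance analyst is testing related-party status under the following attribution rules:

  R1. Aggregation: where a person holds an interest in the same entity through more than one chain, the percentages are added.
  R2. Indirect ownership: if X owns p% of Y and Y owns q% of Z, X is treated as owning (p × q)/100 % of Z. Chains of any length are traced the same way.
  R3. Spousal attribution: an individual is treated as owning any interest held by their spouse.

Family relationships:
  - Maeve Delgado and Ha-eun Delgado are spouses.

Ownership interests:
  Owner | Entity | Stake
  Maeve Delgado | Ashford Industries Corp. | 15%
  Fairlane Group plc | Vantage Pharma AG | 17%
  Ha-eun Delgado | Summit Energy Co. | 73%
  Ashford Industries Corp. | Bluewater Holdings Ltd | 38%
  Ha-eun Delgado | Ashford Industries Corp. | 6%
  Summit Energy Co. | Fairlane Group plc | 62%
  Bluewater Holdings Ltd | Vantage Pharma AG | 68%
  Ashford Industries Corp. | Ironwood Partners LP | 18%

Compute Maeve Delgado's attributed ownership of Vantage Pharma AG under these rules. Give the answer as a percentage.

13.1206%

By spousal attribution (R3), Maeve Delgado is treated as also owning Ha-eun Delgado's interest in Ashford Industries Corp, giving 15% + 6% = 21%.
By spousal attribution (R3), Maeve Delgado is treated as owning Ha-eun Delgado's 73% interest in Summit Energy Co.
Chain via Ashford Industries Corp. → Bluewater Holdings Ltd (R2): 21% × 38% × 68% = 5.4264% of Vantage Pharma AG.
Chain via Summit Energy Co. → Fairlane Group plc (R2): 73% × 62% × 17% = 7.6942% of Vantage Pharma AG.
Aggregating (R1): 5.4264% + 7.6942% = 13.1206%.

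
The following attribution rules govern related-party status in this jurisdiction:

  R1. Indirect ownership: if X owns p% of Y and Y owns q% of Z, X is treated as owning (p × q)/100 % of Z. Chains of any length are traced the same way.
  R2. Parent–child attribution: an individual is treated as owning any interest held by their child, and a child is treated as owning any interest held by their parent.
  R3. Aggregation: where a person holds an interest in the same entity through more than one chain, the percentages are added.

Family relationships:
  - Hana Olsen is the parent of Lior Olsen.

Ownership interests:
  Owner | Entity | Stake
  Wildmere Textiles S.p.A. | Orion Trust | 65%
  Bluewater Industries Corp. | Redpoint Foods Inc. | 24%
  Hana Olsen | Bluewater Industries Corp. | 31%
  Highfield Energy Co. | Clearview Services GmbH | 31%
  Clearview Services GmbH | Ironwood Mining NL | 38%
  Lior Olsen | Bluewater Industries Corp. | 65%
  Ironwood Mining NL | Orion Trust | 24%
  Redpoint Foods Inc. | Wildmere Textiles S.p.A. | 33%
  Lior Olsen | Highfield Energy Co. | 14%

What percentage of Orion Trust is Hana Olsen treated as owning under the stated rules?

By parent–child attribution (R2), Hana Olsen is treated as also owning Lior Olsen's interest in Bluewater Industries Corp, giving 31% + 65% = 96%.
By parent–child attribution (R2), Hana Olsen is treated as owning Lior Olsen's 14% interest in Highfield Energy Co.
Chain via Bluewater Industries Corp. → Redpoint Foods Inc. → Wildmere Textiles S.p.A. (R1): 96% × 24% × 33% × 65% = 4.94208% of Orion Trust.
Chain via Highfield Energy Co. → Clearview Services GmbH → Ironwood Mining NL (R1): 14% × 31% × 38% × 24% = 0.395808% of Orion Trust.
Aggregating (R3): 4.94208% + 0.395808% = 5.337888%.

5.337888%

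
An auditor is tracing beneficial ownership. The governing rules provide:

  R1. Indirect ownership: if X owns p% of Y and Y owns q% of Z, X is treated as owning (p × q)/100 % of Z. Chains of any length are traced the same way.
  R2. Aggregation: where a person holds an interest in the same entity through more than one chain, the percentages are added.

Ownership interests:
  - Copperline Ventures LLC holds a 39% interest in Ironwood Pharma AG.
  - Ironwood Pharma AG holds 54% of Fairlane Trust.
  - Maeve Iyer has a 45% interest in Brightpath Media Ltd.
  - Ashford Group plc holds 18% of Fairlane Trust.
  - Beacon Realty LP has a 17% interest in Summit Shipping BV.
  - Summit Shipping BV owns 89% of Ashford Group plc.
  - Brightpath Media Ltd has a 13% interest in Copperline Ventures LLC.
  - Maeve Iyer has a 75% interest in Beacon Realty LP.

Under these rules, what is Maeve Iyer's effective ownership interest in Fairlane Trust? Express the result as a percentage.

3.27456%

Chain via Brightpath Media Ltd → Copperline Ventures LLC → Ironwood Pharma AG (R1): 45% × 13% × 39% × 54% = 1.23201% of Fairlane Trust.
Chain via Beacon Realty LP → Summit Shipping BV → Ashford Group plc (R1): 75% × 17% × 89% × 18% = 2.04255% of Fairlane Trust.
Aggregating (R2): 1.23201% + 2.04255% = 3.27456%.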